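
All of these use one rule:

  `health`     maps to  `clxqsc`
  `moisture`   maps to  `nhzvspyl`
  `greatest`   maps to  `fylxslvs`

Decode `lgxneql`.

example

Treating letters as 0–25, the rule is x ↦ 23x + 23 (mod 26).
Reversing it on lgxneql: l(11)→17·(11−23)≡4=e; g(6)→17·(6−23)≡23=x; x(23)→17·(23−23)≡0=a; n(13)→17·(13−23)≡12=m; e(4)→17·(4−23)≡15=p; q(16)→17·(16−23)≡11=l; l(11)→17·(11−23)≡4=e (all mod 26).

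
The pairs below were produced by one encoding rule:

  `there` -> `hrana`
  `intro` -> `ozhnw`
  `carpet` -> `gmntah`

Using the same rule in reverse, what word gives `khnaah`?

Each letter's alphabet position (a=0..z=25) is mapped through 23·x+12 mod 26 — an affine cipher.
Undoing it on khnaah: k(10)→17·(10−12)≡18=s; h(7)→17·(7−12)≡19=t; n(13)→17·(13−12)≡17=r; a(0)→17·(0−12)≡4=e; a(0)→17·(0−12)≡4=e; h(7)→17·(7−12)≡19=t (all mod 26).

street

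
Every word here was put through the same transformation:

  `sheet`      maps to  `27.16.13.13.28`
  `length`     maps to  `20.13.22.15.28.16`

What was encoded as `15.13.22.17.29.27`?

s is letter #19 and maps to 27: an offset of 8. Each letter is replaced by its alphabet position (a=1..z=26) + 8.
Reversing it on 15.13.22.17.29.27: 15→(15−8)÷1=7=g, 13→(13−8)÷1=5=e, 22→(22−8)÷1=14=n, 17→(17−8)÷1=9=i, 29→(29−8)÷1=21=u, 27→(27−8)÷1=19=s.

genius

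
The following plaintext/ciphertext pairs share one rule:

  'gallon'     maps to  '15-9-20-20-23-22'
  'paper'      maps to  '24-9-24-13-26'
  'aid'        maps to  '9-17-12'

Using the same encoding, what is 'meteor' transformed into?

21-13-28-13-23-26

Letters become their 1-based position plus 8 (so a→9, b→10, …).
Applying it to meteor: m=13→21, e=5→13, t=20→28, e=5→13, o=15→23, r=18→26.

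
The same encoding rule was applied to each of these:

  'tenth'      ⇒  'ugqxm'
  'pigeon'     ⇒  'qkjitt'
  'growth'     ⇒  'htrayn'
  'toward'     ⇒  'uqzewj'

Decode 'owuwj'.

The shift increases by 1 at each position, starting from +1: 1, 2, 3, ….
Undoing it on owuwj: o−1=n, w−2=u, u−3=r, w−4=s, j−5=e.

nurse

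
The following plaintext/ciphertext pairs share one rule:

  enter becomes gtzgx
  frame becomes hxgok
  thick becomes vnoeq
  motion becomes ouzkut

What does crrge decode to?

Shifts by position in enter: pos 0: e→g (+2), pos 1: n→t (+6), pos 2: t→z (+6), pos 3: e→g (+2), pos 4: r→x (+6) — repeating every 3. The shifts repeat in a cycle of length 3: positions 0,1,… shift by +2, +6, +6, then the pattern repeats.
Decoding crrge: c−2=a, r−6=l, r−6=l, g−2=e, e−6=y.

alley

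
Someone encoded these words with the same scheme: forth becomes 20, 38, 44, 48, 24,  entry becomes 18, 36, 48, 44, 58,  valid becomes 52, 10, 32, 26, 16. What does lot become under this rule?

f(#6)→20 and o(#15)→38: differences scale by 2, so n = 2·pos + 8. Each letter becomes 2×(its alphabet position, a=1..z=26) + 8.
On lot: l=12→32, o=15→38, t=20→48.

32, 38, 48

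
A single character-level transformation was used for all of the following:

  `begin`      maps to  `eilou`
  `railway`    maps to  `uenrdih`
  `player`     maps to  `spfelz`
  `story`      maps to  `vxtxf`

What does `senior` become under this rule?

visovz

The shift increases by 1 at each position, starting from +3: 3, 4, 5, ….
On senior: s+3=v, e+4=i, n+5=s, i+6=o, o+7=v, r+8=z.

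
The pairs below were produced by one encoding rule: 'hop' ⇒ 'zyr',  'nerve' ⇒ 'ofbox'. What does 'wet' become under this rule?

dog

The output letters match the input read backwards, each shifted +10: hop reversed is poh. The word is reversed, then every letter is shifted forward by 10.
On wet: reverse → tew; then shift: t+10=d, e+10=o, w+10=g.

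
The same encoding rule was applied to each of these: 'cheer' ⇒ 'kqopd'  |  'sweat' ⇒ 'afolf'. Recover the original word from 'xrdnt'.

pitch

In cheer: c→k is +8, h→q is +9, e→o is +10, e→p is +11 — the shift increases by 1 each position. The shift increases by 1 at each position, starting from +8: 8, 9, 10, ….
Undoing it on xrdnt: x−8=p, r−9=i, d−10=t, n−11=c, t−12=h.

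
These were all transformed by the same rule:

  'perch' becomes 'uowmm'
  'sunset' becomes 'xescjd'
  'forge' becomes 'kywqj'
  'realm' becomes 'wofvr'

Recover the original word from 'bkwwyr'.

warmth

Shifts by position in perch: pos 0: p→u (+5), pos 1: e→o (+10), pos 2: r→w (+5), pos 3: c→m (+10) — repeating every 2. The shifts repeat in a cycle of length 2: positions 0,1,… shift by +5, +10, then the pattern repeats.
Undoing it on bkwwyr: b−5=w, k−10=a, w−5=r, w−10=m, y−5=t, r−10=h.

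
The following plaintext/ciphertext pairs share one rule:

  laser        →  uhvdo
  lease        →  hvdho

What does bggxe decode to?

buddy

The output letters match the input read backwards, each shifted +3: laser reversed is resal. The word is reversed, then every letter is shifted forward by 3.
Undoing it on bggxe: shift back: b−3=y, g−3=d, g−3=d, x−3=u, e−3=b → yddub; then reverse → buddy.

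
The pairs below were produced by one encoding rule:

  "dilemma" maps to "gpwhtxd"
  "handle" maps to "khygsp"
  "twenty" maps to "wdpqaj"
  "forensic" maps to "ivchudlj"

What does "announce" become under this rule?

duyrbyfl

Shifts by position in dilemma: pos 0: d→g (+3), pos 1: i→p (+7), pos 2: l→w (+11), pos 3: e→h (+3), pos 4: m→t (+7), pos 5: m→x (+11) — repeating every 3. It's a Vigenère-style cipher with numeric key [3,7,11]: position i shifts by key[i mod 3].
On announce: a+3=d, n+7=u, n+11=y, o+3=r, u+7=b, n+11=y, c+3=f, e+7=l.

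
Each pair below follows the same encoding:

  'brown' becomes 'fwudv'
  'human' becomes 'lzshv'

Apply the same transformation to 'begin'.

Each letter shifts forward by (position + 4), i.e. 4, 5, 6, … — the shift grows by one for each successive letter.
On begin: b+4=f, e+5=j, g+6=m, i+7=p, n+8=v.

fjmpv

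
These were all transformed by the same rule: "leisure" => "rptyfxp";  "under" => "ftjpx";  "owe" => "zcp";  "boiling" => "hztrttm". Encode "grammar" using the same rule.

mxlsslx

Two shifts are in play — +11 for a/e/i/o/u, +6 for every other letter.
For grammar: g(cons)+6=m, r(cons)+6=x, a(vowel)+11=l, m(cons)+6=s, m(cons)+6=s, a(vowel)+11=l, r(cons)+6=x.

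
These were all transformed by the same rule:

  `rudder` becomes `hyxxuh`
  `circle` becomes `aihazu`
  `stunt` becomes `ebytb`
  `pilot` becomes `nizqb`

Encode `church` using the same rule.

r(17)→h(7) and u(20)→y(24) fit y≡23x+6 (mod 26); the inverse of 23 mod 26 is 17. This is an affine cipher: with a=0,…,z=25, each position x becomes (23x+6) mod 26.
For church: c(2)→23·2+6≡0=a; h(7)→23·7+6≡11=l; u(20)→23·20+6≡24=y; r(17)→23·17+6≡7=h; c(2)→23·2+6≡0=a; h(7)→23·7+6≡11=l (all mod 26).

alyhal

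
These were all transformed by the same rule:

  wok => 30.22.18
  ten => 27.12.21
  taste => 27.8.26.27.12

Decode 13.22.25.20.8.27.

w is letter #23 and maps to 30: an offset of 7. The number is (letter's place in the alphabet, a=1) + 7.
Decoding 13.22.25.20.8.27: 13→(13−7)÷1=6=f, 22→(22−7)÷1=15=o, 25→(25−7)÷1=18=r, 20→(20−7)÷1=13=m, 8→(8−7)÷1=1=a, 27→(27−7)÷1=20=t.

format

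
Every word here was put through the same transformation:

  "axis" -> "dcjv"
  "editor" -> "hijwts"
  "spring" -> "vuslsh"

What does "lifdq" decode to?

The shifts repeat in a cycle of length 3: positions 0,1,… shift by +3, +5, +1, then the pattern repeats.
Decoding lifdq: l−3=i, i−5=d, f−1=e, d−3=a, q−5=l.

ideal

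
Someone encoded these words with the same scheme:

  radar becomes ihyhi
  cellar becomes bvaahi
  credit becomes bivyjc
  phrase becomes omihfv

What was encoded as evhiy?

beard

r(17)→i(8) and a(0)→h(7) fit y≡23x+7 (mod 26); the inverse of 23 mod 26 is 17. Each letter's alphabet position (a=0..z=25) is mapped through 23·x+7 mod 26 — an affine cipher.
Reversing it on evhiy: e(4)→17·(4−7)≡1=b; v(21)→17·(21−7)≡4=e; h(7)→17·(7−7)≡0=a; i(8)→17·(8−7)≡17=r; y(24)→17·(24−7)≡3=d (all mod 26).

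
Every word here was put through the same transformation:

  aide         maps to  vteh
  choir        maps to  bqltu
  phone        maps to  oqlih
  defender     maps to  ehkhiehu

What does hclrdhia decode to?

eloquent

This is an affine cipher: with a=0,…,z=25, each position x becomes (3x+21) mod 26.
Undoing it on hclrdhia: h(7)→9·(7−21)≡4=e; c(2)→9·(2−21)≡11=l; l(11)→9·(11−21)≡14=o; r(17)→9·(17−21)≡16=q; d(3)→9·(3−21)≡20=u; h(7)→9·(7−21)≡4=e; i(8)→9·(8−21)≡13=n; a(0)→9·(0−21)≡19=t (all mod 26).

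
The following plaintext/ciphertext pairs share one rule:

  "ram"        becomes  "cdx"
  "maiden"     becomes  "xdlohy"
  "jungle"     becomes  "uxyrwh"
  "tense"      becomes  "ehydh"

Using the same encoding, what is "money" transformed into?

xryhj

The shift depends on letter class: consonant r→c is +11, but vowel a→d is +3. The rule splits by letter class: vowels +3, consonants +11.
On money: m(cons)+11=x, o(vowel)+3=r, n(cons)+11=y, e(vowel)+3=h, y(cons)+11=j.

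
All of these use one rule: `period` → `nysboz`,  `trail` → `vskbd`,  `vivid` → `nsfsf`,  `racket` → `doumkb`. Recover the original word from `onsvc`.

The output letters match the input read backwards, each shifted +10: period reversed is doirep. Two steps: reverse the string, then apply a Caesar shift of +10.
Undoing it on onsvc: shift back: o−10=e, n−10=d, s−10=i, v−10=l, c−10=s → edils; then reverse → slide.

slide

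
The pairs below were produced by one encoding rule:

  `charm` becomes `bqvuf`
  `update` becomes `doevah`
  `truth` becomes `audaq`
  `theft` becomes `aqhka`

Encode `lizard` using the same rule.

ctsvue

c(2)→b(1) and h(7)→q(16) fit y≡3x+21 (mod 26); the inverse of 3 mod 26 is 9. This is an affine cipher: with a=0,…,z=25, each position x becomes (3x+21) mod 26.
For lizard: l(11)→3·11+21≡2=c; i(8)→3·8+21≡19=t; z(25)→3·25+21≡18=s; a(0)→3·0+21≡21=v; r(17)→3·17+21≡20=u; d(3)→3·3+21≡4=e (all mod 26).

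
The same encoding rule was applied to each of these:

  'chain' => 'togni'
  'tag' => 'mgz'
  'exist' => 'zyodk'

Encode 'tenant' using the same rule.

ztgtkz

Read the word backwards and shift each letter +6.
Applying it to tenant: reverse → tnanet; then shift: t+6=z, n+6=t, a+6=g, n+6=t, e+6=k, t+6=z.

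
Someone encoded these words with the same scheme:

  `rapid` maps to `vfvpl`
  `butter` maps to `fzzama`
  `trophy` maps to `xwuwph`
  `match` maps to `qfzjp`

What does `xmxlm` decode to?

In rapid: r→v is +4, a→f is +5, p→v is +6, i→p is +7 — the shift increases by 1 each position. The shift increases by 1 at each position, starting from +4: 4, 5, 6, ….
Undoing it on xmxlm: x−4=t, m−5=h, x−6=r, l−7=e, m−8=e.

three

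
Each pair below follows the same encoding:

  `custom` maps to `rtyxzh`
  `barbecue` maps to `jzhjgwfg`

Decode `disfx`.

sandy

The output letters match the input read backwards, each shifted +5: custom reversed is motsuc. The word is reversed, then every letter is shifted forward by 5.
Decoding disfx: shift back: d−5=y, i−5=d, s−5=n, f−5=a, x−5=s → ydnas; then reverse → sandy.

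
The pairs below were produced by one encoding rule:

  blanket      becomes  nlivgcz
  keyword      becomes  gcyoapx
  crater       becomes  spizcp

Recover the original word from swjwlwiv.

b(1)→n(13) and l(11)→l(11) fit y≡5x+8 (mod 26); the inverse of 5 mod 26 is 21. This is an affine cipher: with a=0,…,z=25, each position x becomes (5x+8) mod 26.
Decoding swjwlwiv: s(18)→21·(18−8)≡2=c; w(22)→21·(22−8)≡8=i; j(9)→21·(9−8)≡21=v; w(22)→21·(22−8)≡8=i; l(11)→21·(11−8)≡11=l; w(22)→21·(22−8)≡8=i; i(8)→21·(8−8)≡0=a; v(21)→21·(21−8)≡13=n (all mod 26).

civilian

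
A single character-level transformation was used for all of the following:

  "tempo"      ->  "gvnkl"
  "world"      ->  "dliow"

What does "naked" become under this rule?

Each pair mirrors across the alphabet (t↔g, e↔v, m↔n): positions sum to 25. Letters are reflected about the middle of the alphabet (position → 25−position): Atbash.
Applying it to naked: n↔m, a↔z, k↔p, e↔v, d↔w.

mzpvw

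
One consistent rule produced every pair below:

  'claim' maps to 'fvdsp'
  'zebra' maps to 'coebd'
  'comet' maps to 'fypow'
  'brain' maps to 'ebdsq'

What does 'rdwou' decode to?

It's a Vigenère-style cipher with numeric key [3,10]: position i shifts by key[i mod 2].
Decoding rdwou: r−3=o, d−10=t, w−3=t, o−10=e, u−3=r.

otter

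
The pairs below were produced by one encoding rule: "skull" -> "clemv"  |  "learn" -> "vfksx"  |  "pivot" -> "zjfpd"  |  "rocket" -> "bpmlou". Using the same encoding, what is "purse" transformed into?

zvbto

Shifts by position in skull: pos 0: s→c (+10), pos 1: k→l (+1), pos 2: u→e (+10), pos 3: l→m (+1) — repeating every 2. It's a Vigenère-style cipher with numeric key [10,1]: position i shifts by key[i mod 2].
For purse: p+10=z, u+1=v, r+10=b, s+1=t, e+10=o.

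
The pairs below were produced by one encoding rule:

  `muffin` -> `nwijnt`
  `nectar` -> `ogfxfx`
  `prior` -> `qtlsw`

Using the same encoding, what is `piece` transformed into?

The shift increases by 1 at each position, starting from +1: 1, 2, 3, ….
Applying it to piece: p+1=q, i+2=k, e+3=h, c+4=g, e+5=j.

qkhgj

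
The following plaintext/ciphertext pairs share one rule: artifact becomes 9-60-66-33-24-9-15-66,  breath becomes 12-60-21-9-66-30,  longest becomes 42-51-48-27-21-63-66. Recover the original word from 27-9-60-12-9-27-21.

a(#1)→9 and r(#18)→60: differences scale by 3, so n = 3·pos + 6. The formula is n = 3×(alphabet index, a=1) + 6.
Undoing it on 27-9-60-12-9-27-21: 27→(27−6)÷3=7=g, 9→(9−6)÷3=1=a, 60→(60−6)÷3=18=r, 12→(12−6)÷3=2=b, 9→(9−6)÷3=1=a, 27→(27−6)÷3=7=g, 21→(21−6)÷3=5=e.

garbage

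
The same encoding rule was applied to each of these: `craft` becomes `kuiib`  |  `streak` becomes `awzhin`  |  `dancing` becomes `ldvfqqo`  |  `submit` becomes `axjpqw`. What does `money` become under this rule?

The shifts repeat in a cycle of length 2: positions 0,1,… shift by +8, +3, then the pattern repeats.
Applying it to money: m+8=u, o+3=r, n+8=v, e+3=h, y+8=g.

urvhg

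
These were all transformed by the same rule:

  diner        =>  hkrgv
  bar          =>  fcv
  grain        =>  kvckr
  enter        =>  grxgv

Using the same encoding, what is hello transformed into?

lgppq

The shift depends on letter class: consonant d→h is +4, but vowel i→k is +2. The rule splits by letter class: vowels +2, consonants +4.
Applying it to hello: h(cons)+4=l, e(vowel)+2=g, l(cons)+4=p, l(cons)+4=p, o(vowel)+2=q.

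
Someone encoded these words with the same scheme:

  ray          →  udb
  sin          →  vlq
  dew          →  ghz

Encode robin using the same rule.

urelq

Compare letters: r→u is +3, a→d is +3, y→b is +3 — a constant shift. This is a Caesar cipher with shift 3.
On robin: r+3=u, o+3=r, b+3=e, i+3=l, n+3=q.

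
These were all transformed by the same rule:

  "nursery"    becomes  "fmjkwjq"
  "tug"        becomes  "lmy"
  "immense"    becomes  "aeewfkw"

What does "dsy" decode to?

lag

Compare letters: n→f is +18, u→m is +18, r→j is +18 — a constant shift. This is a Caesar cipher with shift 18.
Reversing it on dsy: d−18=l, s−18=a, y−18=g.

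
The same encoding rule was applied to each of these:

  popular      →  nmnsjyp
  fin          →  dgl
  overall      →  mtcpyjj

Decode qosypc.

square

Compare letters: p→n is +24, o→m is +24, p→n is +24 — a constant shift. It's a constant shift of +24 (ROT24).
Reversing it on qosypc: q−24=s, o−24=q, s−24=u, y−24=a, p−24=r, c−24=e.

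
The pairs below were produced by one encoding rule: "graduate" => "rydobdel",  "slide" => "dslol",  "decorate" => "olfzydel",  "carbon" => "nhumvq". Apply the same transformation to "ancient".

luftlqe

Shifts by position in graduate: pos 0: g→r (+11), pos 1: r→y (+7), pos 2: a→d (+3), pos 3: d→o (+11), pos 4: u→b (+7), pos 5: a→d (+3) — repeating every 3. The shifts repeat in a cycle of length 3: positions 0,1,… shift by +11, +7, +3, then the pattern repeats.
On ancient: a+11=l, n+7=u, c+3=f, i+11=t, e+7=l, n+3=q, t+11=e.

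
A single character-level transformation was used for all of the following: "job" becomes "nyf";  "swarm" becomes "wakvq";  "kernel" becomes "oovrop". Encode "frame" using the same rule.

Two shifts are in play — +10 for a/e/i/o/u, +4 for every other letter.
On frame: f(cons)+4=j, r(cons)+4=v, a(vowel)+10=k, m(cons)+4=q, e(vowel)+10=o.

jvkqo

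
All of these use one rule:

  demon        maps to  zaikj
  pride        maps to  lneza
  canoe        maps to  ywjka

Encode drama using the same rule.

Compare letters: d→z is +22, e→a is +22, m→i is +22 — a constant shift. This is a Caesar cipher with shift 22.
For drama: d+22=z, r+22=n, a+22=w, m+22=i, a+22=w.

znwiw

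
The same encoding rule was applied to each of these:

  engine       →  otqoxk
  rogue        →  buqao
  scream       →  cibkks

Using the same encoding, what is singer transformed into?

coxmox

It's a Vigenère-style cipher with numeric key [10,6]: position i shifts by key[i mod 2].
Applying it to singer: s+10=c, i+6=o, n+10=x, g+6=m, e+10=o, r+6=x.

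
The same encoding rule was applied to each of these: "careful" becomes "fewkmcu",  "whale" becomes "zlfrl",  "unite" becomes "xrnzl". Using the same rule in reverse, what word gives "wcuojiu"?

typical

Letter i (0-indexed) is shifted by i+3, so successive shifts are 3, 4, 5, ….
Undoing it on wcuojiu: w−3=t, c−4=y, u−5=p, o−6=i, j−7=c, i−8=a, u−9=l.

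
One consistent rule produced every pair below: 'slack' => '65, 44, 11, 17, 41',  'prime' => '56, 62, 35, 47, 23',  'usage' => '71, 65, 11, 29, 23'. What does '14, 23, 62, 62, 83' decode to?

berry

The formula is n = 3×(alphabet index, a=1) + 8.
Reversing it on 14, 23, 62, 62, 83: 14→(14−8)÷3=2=b, 23→(23−8)÷3=5=e, 62→(62−8)÷3=18=r, 62→(62−8)÷3=18=r, 83→(83−8)÷3=25=y.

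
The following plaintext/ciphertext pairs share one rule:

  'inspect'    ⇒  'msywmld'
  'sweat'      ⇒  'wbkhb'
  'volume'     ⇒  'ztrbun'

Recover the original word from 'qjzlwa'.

In inspect: i→m is +4, n→s is +5, s→y is +6, p→w is +7 — the shift increases by 1 each position. Each letter shifts forward by (position + 4), i.e. 4, 5, 6, … — the shift grows by one for each successive letter.
Undoing it on qjzlwa: q−4=m, j−5=e, z−6=t, l−7=e, w−8=o, a−9=r.

meteor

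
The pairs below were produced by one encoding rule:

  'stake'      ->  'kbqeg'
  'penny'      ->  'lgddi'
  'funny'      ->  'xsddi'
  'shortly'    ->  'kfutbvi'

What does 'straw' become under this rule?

kbtqa

This is an affine cipher: with a=0,…,z=25, each position x becomes (17x+16) mod 26.
Applying it to straw: s(18)→17·18+16≡10=k; t(19)→17·19+16≡1=b; r(17)→17·17+16≡19=t; a(0)→17·0+16≡16=q; w(22)→17·22+16≡0=a (all mod 26).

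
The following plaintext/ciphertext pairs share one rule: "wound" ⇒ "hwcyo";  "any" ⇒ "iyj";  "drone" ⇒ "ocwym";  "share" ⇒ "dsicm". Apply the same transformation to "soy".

The rule splits by letter class: vowels +8, consonants +11.
Applying it to soy: s(cons)+11=d, o(vowel)+8=w, y(cons)+11=j.

dwj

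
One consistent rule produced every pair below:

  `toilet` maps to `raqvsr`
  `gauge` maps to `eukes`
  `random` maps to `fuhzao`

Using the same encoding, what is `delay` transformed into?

This is an affine cipher: with a=0,…,z=25, each position x becomes (19x+20) mod 26.
On delay: d(3)→19·3+20≡25=z; e(4)→19·4+20≡18=s; l(11)→19·11+20≡21=v; a(0)→19·0+20≡20=u; y(24)→19·24+20≡8=i (all mod 26).

zsvui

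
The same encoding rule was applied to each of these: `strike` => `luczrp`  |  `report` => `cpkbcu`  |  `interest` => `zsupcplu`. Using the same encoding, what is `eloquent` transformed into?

pabtdpsu

s(18)→l(11) and t(19)→u(20) fit y≡9x+5 (mod 26); the inverse of 9 mod 26 is 3. Treating letters as 0–25, the rule is x ↦ 9x + 5 (mod 26).
Applying it to eloquent: e(4)→9·4+5≡15=p; l(11)→9·11+5≡0=a; o(14)→9·14+5≡1=b; q(16)→9·16+5≡19=t; u(20)→9·20+5≡3=d; e(4)→9·4+5≡15=p; n(13)→9·13+5≡18=s; t(19)→9·19+5≡20=u (all mod 26).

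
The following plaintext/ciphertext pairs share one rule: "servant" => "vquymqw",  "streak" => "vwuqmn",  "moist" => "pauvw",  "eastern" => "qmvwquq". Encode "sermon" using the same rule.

vqupaq

The shift depends on letter class: consonant s→v is +3, but vowel e→q is +12. Vowels shift forward by 12 and consonants shift forward by 3.
Applying it to sermon: s(cons)+3=v, e(vowel)+12=q, r(cons)+3=u, m(cons)+3=p, o(vowel)+12=a, n(cons)+3=q.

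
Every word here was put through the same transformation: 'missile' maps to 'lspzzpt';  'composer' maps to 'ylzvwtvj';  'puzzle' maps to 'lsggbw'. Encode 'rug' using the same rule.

The word is reversed, then every letter is shifted forward by 7.
Applying it to rug: reverse → gur; then shift: g+7=n, u+7=b, r+7=y.

nby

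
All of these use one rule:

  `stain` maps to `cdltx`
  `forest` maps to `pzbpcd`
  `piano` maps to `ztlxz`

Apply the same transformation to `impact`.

twzlmd

The shift depends on letter class: consonant s→c is +10, but vowel a→l is +11. The rule splits by letter class: vowels +11, consonants +10.
On impact: i(vowel)+11=t, m(cons)+10=w, p(cons)+10=z, a(vowel)+11=l, c(cons)+10=m, t(cons)+10=d.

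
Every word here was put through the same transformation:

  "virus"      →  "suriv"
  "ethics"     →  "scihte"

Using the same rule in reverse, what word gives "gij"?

The output letters match the input read backwards: virus reversed is suriv. It's just the letters in reverse order.
Reversing it on gij: then reverse → jig.

jig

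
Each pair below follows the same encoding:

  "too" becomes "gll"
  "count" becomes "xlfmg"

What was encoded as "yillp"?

Each pair mirrors across the alphabet (t↔g, o↔l, o↔l): positions sum to 25. Letters are reflected about the middle of the alphabet (position → 25−position): Atbash.
Reversing it on yillp: y↔b, i↔r, l↔o, l↔o, p↔k.

brook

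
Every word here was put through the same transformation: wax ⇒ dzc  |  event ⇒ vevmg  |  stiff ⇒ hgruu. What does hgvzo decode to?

Each pair mirrors across the alphabet (w↔d, a↔z, x↔c): positions sum to 25. Each letter is replaced by its mirror in the alphabet: a↔z, b↔y, c↔x, and so on (the Atbash cipher).
Undoing it on hgvzo: h↔s, g↔t, v↔e, z↔a, o↔l.

steal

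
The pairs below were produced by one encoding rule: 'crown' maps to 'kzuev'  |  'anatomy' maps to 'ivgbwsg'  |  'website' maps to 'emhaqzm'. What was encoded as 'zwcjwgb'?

Shifts by position in crown: pos 0: c→k (+8), pos 1: r→z (+8), pos 2: o→u (+6), pos 3: w→e (+8), pos 4: n→v (+8) — repeating every 3. The shifts repeat in a cycle of length 3: positions 0,1,… shift by +8, +8, +6, then the pattern repeats.
Decoding zwcjwgb: z−8=r, w−8=o, c−6=w, j−8=b, w−8=o, g−6=a, b−8=t.

rowboat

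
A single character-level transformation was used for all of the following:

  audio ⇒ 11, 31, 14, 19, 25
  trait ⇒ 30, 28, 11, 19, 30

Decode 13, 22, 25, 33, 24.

clown

Each letter is replaced by its alphabet position (a=1..z=26) + 10.
Decoding 13, 22, 25, 33, 24: 13→(13−10)÷1=3=c, 22→(22−10)÷1=12=l, 25→(25−10)÷1=15=o, 33→(33−10)÷1=23=w, 24→(24−10)÷1=14=n.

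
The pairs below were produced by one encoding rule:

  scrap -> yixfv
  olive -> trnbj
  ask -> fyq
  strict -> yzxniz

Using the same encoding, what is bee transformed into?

hjj

The shift depends on letter class: consonant s→y is +6, but vowel a→f is +5. The rule splits by letter class: vowels +5, consonants +6.
Applying it to bee: b(cons)+6=h, e(vowel)+5=j, e(vowel)+5=j.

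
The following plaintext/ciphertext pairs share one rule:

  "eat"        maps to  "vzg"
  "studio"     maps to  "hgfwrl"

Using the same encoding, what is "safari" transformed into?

hzuzir

Letters are reflected about the middle of the alphabet (position → 25−position): Atbash.
For safari: s↔h, a↔z, f↔u, a↔z, r↔i, i↔r.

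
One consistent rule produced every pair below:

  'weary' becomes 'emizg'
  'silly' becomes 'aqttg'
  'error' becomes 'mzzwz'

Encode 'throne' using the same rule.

It's a constant shift of +8 (ROT8).
For throne: t+8=b, h+8=p, r+8=z, o+8=w, n+8=v, e+8=m.

bpzwvm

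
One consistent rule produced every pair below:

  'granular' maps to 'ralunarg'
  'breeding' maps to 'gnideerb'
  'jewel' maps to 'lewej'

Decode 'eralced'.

It's just the letters in reverse order.
Decoding eralced: then reverse → declare.

declare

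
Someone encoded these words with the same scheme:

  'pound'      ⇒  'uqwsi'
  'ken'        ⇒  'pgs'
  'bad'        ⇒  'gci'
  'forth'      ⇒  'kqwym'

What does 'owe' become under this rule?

The shift depends on letter class: consonant p→u is +5, but vowel o→q is +2. Two shifts are in play — +2 for a/e/i/o/u, +5 for every other letter.
Applying it to owe: o(vowel)+2=q, w(cons)+5=b, e(vowel)+2=g.

qbg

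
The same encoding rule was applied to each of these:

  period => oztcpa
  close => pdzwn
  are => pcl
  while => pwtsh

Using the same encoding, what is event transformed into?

eypgp

The output letters match the input read backwards, each shifted +11: period reversed is doirep. Two steps: reverse the string, then apply a Caesar shift of +11.
On event: reverse → tneve; then shift: t+11=e, n+11=y, e+11=p, v+11=g, e+11=p.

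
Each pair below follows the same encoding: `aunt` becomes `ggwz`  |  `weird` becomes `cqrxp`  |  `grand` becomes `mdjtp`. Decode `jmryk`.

It's a Vigenère-style cipher with numeric key [6,12,9]: position i shifts by key[i mod 3].
Undoing it on jmryk: j−6=d, m−12=a, r−9=i, y−6=s, k−12=y.

daisy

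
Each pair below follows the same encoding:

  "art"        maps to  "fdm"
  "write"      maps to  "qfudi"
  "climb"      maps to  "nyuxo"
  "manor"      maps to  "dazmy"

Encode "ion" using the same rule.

zau

The output letters match the input read backwards, each shifted +12: art reversed is tra. The word is reversed, then every letter is shifted forward by 12.
Applying it to ion: reverse → noi; then shift: n+12=z, o+12=a, i+12=u.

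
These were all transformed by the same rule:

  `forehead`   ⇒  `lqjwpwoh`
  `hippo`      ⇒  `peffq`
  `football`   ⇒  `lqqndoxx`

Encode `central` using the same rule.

swbnjox

f(5)→l(11) and o(14)→q(16) fit y≡15x+14 (mod 26); the inverse of 15 mod 26 is 7. This is an affine cipher: with a=0,…,z=25, each position x becomes (15x+14) mod 26.
On central: c(2)→15·2+14≡18=s; e(4)→15·4+14≡22=w; n(13)→15·13+14≡1=b; t(19)→15·19+14≡13=n; r(17)→15·17+14≡9=j; a(0)→15·0+14≡14=o; l(11)→15·11+14≡23=x (all mod 26).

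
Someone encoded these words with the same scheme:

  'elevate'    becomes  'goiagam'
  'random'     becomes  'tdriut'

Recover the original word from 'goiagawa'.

elevator

In elevate: e→g is +2, l→o is +3, e→i is +4, v→a is +5 — the shift increases by 1 each position. The shift increases by 1 at each position, starting from +2: 2, 3, 4, ….
Reversing it on goiagawa: g−2=e, o−3=l, i−4=e, a−5=v, g−6=a, a−7=t, w−8=o, a−9=r.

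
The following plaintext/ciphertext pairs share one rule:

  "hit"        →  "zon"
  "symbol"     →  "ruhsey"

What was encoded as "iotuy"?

The output letters match the input read backwards, each shifted +6: hit reversed is tih. Two steps: reverse the string, then apply a Caesar shift of +6.
Undoing it on iotuy: shift back: i−6=c, o−6=i, t−6=n, u−6=o, y−6=s → cinos; then reverse → sonic.

sonic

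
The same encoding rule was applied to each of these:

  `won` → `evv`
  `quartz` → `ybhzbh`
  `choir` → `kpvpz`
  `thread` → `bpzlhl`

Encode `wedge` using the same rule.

The shift depends on letter class: consonant w→e is +8, but vowel o→v is +7. Vowels shift forward by 7 and consonants shift forward by 8.
On wedge: w(cons)+8=e, e(vowel)+7=l, d(cons)+8=l, g(cons)+8=o, e(vowel)+7=l.

ellol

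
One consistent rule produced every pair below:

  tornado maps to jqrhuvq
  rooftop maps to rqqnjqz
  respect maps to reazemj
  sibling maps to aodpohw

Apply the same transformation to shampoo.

t(19)→j(9) and o(14)→q(16) fit y≡9x+20 (mod 26); the inverse of 9 mod 26 is 3. Each letter's alphabet position (a=0..z=25) is mapped through 9·x+20 mod 26 — an affine cipher.
Applying it to shampoo: s(18)→9·18+20≡0=a; h(7)→9·7+20≡5=f; a(0)→9·0+20≡20=u; m(12)→9·12+20≡24=y; p(15)→9·15+20≡25=z; o(14)→9·14+20≡16=q; o(14)→9·14+20≡16=q (all mod 26).

afuyzqq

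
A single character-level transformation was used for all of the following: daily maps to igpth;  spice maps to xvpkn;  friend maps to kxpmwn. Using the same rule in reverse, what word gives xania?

Letter i (0-indexed) is shifted by i+5, so successive shifts are 5, 6, 7, ….
Reversing it on xania: x−5=s, a−6=u, n−7=g, i−8=a, a−9=r.

sugar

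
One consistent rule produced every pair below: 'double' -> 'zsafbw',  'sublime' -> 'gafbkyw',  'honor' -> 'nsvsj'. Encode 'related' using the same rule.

jwbidwz

d(3)→z(25) and o(14)→s(18) fit y≡23x+8 (mod 26); the inverse of 23 mod 26 is 17. Each letter's alphabet position (a=0..z=25) is mapped through 23·x+8 mod 26 — an affine cipher.
For related: r(17)→23·17+8≡9=j; e(4)→23·4+8≡22=w; l(11)→23·11+8≡1=b; a(0)→23·0+8≡8=i; t(19)→23·19+8≡3=d; e(4)→23·4+8≡22=w; d(3)→23·3+8≡25=z (all mod 26).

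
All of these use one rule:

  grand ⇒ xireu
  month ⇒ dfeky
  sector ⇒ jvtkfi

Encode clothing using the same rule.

Compare letters: g→x is +17, r→i is +17, a→r is +17 — a constant shift. Each letter is shifted forward by 17 in the alphabet (a Caesar shift of +17).
Applying it to clothing: c+17=t, l+17=c, o+17=f, t+17=k, h+17=y, i+17=z, n+17=e, g+17=x.

tcfkyzex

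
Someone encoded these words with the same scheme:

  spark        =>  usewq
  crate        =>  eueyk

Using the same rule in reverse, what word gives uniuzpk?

skeptic

In spark: s→u is +2, p→s is +3, a→e is +4, r→w is +5 — the shift increases by 1 each position. Each letter shifts forward by (position + 2), i.e. 2, 3, 4, … — the shift grows by one for each successive letter.
Decoding uniuzpk: u−2=s, n−3=k, i−4=e, u−5=p, z−6=t, p−7=i, k−8=c.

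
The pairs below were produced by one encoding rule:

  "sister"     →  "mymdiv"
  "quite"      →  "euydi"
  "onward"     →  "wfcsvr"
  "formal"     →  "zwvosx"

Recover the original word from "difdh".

tenth

s(18)→m(12) and i(8)→y(24) fit y≡17x+18 (mod 26); the inverse of 17 mod 26 is 23. This is an affine cipher: with a=0,…,z=25, each position x becomes (17x+18) mod 26.
Undoing it on difdh: d(3)→23·(3−18)≡19=t; i(8)→23·(8−18)≡4=e; f(5)→23·(5−18)≡13=n; d(3)→23·(3−18)≡19=t; h(7)→23·(7−18)≡7=h (all mod 26).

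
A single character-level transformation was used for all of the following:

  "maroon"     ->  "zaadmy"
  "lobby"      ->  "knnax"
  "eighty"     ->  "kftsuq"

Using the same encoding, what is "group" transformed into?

Read the word backwards and shift each letter +12.
On group: reverse → puorg; then shift: p+12=b, u+12=g, o+12=a, r+12=d, g+12=s.

bgads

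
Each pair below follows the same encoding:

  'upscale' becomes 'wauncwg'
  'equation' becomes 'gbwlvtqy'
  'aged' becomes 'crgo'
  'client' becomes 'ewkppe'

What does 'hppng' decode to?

fence

Shifts by position in upscale: pos 0: u→w (+2), pos 1: p→a (+11), pos 2: s→u (+2), pos 3: c→n (+11) — repeating every 2. The shifts repeat in a cycle of length 2: positions 0,1,… shift by +2, +11, then the pattern repeats.
Decoding hppng: h−2=f, p−11=e, p−2=n, n−11=c, g−2=e.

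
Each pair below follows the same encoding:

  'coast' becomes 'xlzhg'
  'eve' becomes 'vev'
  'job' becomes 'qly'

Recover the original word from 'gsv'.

Each pair mirrors across the alphabet (c↔x, o↔l, a↔z): positions sum to 25. This is the alphabet-reversal cipher (Atbash): a becomes z, b becomes y, etc.
Decoding gsv: g↔t, s↔h, v↔e.

the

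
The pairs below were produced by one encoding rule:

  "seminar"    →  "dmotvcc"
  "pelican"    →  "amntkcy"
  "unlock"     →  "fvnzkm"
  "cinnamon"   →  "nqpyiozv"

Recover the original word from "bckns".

The shifts repeat in a cycle of length 3: positions 0,1,… shift by +11, +8, +2, then the pattern repeats.
Reversing it on bckns: b−11=q, c−8=u, k−2=i, n−11=c, s−8=k.

quick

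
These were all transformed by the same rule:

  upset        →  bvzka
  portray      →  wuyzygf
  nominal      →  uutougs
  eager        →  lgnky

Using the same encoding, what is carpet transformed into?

jgyvlz

Shifts by position in upset: pos 0: u→b (+7), pos 1: p→v (+6), pos 2: s→z (+7), pos 3: e→k (+6) — repeating every 2. The shifts repeat in a cycle of length 2: positions 0,1,… shift by +7, +6, then the pattern repeats.
For carpet: c+7=j, a+6=g, r+7=y, p+6=v, e+7=l, t+6=z.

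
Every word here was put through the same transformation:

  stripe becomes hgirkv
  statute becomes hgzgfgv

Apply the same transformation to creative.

xivzgrev

Each pair mirrors across the alphabet (s↔h, t↔g, r↔i): positions sum to 25. Each letter is replaced by its mirror in the alphabet: a↔z, b↔y, c↔x, and so on (the Atbash cipher).
Applying it to creative: c↔x, r↔i, e↔v, a↔z, t↔g, i↔r, v↔e, e↔v.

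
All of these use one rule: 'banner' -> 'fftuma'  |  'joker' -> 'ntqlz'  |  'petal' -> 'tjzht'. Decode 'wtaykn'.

In banner: b→f is +4, a→f is +5, n→t is +6, n→u is +7 — the shift increases by 1 each position. Each letter shifts forward by (position + 4), i.e. 4, 5, 6, … — the shift grows by one for each successive letter.
Decoding wtaykn: w−4=s, t−5=o, a−6=u, y−7=r, k−8=c, n−9=e.

source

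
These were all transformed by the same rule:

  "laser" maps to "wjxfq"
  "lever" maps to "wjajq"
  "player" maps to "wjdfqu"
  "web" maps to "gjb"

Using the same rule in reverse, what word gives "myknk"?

fifth

The output letters match the input read backwards, each shifted +5: laser reversed is resal. The word is reversed, then every letter is shifted forward by 5.
Decoding myknk: shift back: m−5=h, y−5=t, k−5=f, n−5=i, k−5=f → htfif; then reverse → fifth.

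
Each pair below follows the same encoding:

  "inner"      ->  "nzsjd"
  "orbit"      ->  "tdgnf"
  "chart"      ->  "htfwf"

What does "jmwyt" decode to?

The shifts repeat in a cycle of length 3: positions 0,1,… shift by +5, +12, +5, then the pattern repeats.
Undoing it on jmwyt: j−5=e, m−12=a, w−5=r, y−5=t, t−12=h.

earth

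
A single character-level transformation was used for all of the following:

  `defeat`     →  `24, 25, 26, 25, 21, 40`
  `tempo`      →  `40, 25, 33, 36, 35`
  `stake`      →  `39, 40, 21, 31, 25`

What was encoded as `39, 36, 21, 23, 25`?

space

d is letter #4 and maps to 24: an offset of 20. Each letter is replaced by its alphabet position (a=1..z=26) + 20.
Decoding 39, 36, 21, 23, 25: 39→(39−20)÷1=19=s, 36→(36−20)÷1=16=p, 21→(21−20)÷1=1=a, 23→(23−20)÷1=3=c, 25→(25−20)÷1=5=e.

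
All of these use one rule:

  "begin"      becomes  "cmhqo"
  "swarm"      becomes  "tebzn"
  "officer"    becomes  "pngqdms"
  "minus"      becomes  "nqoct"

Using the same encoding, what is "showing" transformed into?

tppejvh

A repeating key of period 2 is used — shifts +1, +8 over and over.
Applying it to showing: s+1=t, h+8=p, o+1=p, w+8=e, i+1=j, n+8=v, g+1=h.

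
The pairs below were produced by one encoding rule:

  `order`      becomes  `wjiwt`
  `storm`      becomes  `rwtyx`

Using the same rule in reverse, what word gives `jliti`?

The word is reversed, then every letter is shifted forward by 5.
Decoding jliti: shift back: j−5=e, l−5=g, i−5=d, t−5=o, i−5=d → egdod; then reverse → dodge.

dodge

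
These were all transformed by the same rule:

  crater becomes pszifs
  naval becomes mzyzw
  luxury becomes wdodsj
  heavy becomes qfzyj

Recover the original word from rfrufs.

member

Each letter's alphabet position (a=0..z=25) is mapped through 21·x+25 mod 26 — an affine cipher.
Decoding rfrufs: r(17)→5·(17−25)≡12=m; f(5)→5·(5−25)≡4=e; r(17)→5·(17−25)≡12=m; u(20)→5·(20−25)≡1=b; f(5)→5·(5−25)≡4=e; s(18)→5·(18−25)≡17=r (all mod 26).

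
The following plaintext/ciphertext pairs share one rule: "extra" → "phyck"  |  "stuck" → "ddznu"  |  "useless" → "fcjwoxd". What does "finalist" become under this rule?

qsslvndd

Shifts by position in extra: pos 0: e→p (+11), pos 1: x→h (+10), pos 2: t→y (+5), pos 3: r→c (+11), pos 4: a→k (+10) — repeating every 3. A repeating key of period 3 is used — shifts +11, +10, +5 over and over.
On finalist: f+11=q, i+10=s, n+5=s, a+11=l, l+10=v, i+5=n, s+11=d, t+10=d.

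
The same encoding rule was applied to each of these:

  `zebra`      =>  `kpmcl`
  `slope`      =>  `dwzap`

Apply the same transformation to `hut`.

sfe

Every letter moves 11 places later in the alphabet, wrapping around z→a.
Applying it to hut: h+11=s, u+11=f, t+11=e.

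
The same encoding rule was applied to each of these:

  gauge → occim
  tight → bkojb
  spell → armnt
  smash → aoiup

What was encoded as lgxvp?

depth

Shifts by position in gauge: pos 0: g→o (+8), pos 1: a→c (+2), pos 2: u→c (+8), pos 3: g→i (+2) — repeating every 2. The shifts repeat in a cycle of length 2: positions 0,1,… shift by +8, +2, then the pattern repeats.
Reversing it on lgxvp: l−8=d, g−2=e, x−8=p, v−2=t, p−8=h.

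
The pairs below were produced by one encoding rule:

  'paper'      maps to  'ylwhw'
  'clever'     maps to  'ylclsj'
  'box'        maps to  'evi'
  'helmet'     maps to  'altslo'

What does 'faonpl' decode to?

The output letters match the input read backwards, each shifted +7: paper reversed is repap. The word is reversed, then every letter is shifted forward by 7.
Decoding faonpl: shift back: f−7=y, a−7=t, o−7=h, n−7=g, p−7=i, l−7=e → ythgie; then reverse → eighty.

eighty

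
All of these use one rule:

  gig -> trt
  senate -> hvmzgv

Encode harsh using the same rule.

Each pair mirrors across the alphabet (g↔t, i↔r, g↔t): positions sum to 25. This is the alphabet-reversal cipher (Atbash): a becomes z, b becomes y, etc.
On harsh: h↔s, a↔z, r↔i, s↔h, h↔s.

szihs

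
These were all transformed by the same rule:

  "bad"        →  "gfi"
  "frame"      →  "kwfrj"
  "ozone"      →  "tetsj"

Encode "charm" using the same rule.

Compare letters: b→g is +5, a→f is +5, d→i is +5 — a constant shift. This is a Caesar cipher with shift 5.
On charm: c+5=h, h+5=m, a+5=f, r+5=w, m+5=r.

hmfwr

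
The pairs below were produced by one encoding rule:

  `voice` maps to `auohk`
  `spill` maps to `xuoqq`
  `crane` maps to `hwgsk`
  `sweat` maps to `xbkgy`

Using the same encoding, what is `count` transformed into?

The shift depends on letter class: consonant v→a is +5, but vowel o→u is +6. Vowels shift forward by 6 and consonants shift forward by 5.
For count: c(cons)+5=h, o(vowel)+6=u, u(vowel)+6=a, n(cons)+5=s, t(cons)+5=y.

huasy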